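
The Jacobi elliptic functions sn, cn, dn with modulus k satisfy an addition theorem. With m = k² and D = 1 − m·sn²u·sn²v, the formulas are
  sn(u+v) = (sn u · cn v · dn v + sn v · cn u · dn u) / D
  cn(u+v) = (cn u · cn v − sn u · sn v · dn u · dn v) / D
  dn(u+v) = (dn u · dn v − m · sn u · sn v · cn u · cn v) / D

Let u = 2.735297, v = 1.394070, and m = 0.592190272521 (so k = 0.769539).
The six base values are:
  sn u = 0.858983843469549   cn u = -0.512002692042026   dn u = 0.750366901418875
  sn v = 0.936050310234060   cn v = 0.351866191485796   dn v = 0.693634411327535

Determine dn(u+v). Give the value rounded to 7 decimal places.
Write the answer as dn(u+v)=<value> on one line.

m = k² = 0.592190272521
D = 1 − m·sn²u·sn²v = 0.6171491258929081
dn(u+v) = (dn u·dn v − m·sn u·sn v·cn u·cn v)/D = 0.6062621209130019/0.6171491258929081 = 0.982359198898395

dn(u+v)=0.9823592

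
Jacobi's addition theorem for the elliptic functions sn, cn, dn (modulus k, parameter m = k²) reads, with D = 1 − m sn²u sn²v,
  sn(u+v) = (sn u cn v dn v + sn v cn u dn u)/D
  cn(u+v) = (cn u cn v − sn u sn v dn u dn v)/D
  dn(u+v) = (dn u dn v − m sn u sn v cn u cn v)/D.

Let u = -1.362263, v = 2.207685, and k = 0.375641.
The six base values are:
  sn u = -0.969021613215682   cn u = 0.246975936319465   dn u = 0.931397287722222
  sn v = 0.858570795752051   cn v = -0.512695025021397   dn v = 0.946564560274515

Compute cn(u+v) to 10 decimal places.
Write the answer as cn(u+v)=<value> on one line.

cn(u+v)=0.6725568853

m = k² = 0.141106160881
D = 1 − m·sn²u·sn²v = 0.9023291140145849
cn(u+v) = (cn u·cn v − sn u·sn v·dn u·dn v)/D = 0.6068676584506712/0.9023291140145849 = 0.6725568853149761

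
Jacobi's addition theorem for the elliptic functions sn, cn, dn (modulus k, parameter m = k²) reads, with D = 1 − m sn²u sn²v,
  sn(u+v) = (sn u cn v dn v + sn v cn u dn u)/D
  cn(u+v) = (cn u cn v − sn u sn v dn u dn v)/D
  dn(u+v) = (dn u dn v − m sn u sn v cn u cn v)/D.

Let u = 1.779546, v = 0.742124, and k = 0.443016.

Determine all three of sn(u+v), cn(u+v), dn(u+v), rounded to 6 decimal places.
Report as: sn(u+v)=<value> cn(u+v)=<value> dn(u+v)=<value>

sn(u+v)=0.702885 cn(u+v)=-0.711304 dn(u+v)=0.950282

sn u = 0.9940381945127581, cn u = -0.1090324165091105, dn u = 0.8978140195495678
sn v = 0.6670104690437859, cn v = 0.7450483435227467, dn v = 0.9553438809159912
m = k² = 0.196263176256
D = 1 − m·sn²u·sn²v = 0.913719973934749
sn(u+v) = (sn u·cn v·dn v + sn v·cn u·dn u)/D = 0.6422396878530109/0.913719973934749 = 0.7028845884667887
cn(u+v) = (cn u·cn v − sn u·sn v·dn u·dn v)/D = -0.6499325919768799/0.913719973934749 = -0.7113039120487621
dn(u+v) = (dn u·dn v − m·sn u·sn v·cn u·cn v)/D = 0.8682920948130379/0.913719973934749 = 0.9502824930858355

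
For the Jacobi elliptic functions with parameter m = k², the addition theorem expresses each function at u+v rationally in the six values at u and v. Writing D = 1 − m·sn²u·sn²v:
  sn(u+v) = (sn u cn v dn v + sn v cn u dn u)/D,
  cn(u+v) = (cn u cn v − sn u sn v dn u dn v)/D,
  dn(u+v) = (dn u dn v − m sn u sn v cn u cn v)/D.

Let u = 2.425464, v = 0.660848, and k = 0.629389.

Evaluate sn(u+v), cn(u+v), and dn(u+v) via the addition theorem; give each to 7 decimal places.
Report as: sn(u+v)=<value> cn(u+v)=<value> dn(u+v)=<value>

sn(u+v)=0.4413551 cn(u+v)=-0.8973325 dn(u+v)=0.9606436

sn u = 0.8682644345868396, cn u = -0.4961016746913839, dn u = 0.8374747096930048
sn v = 0.5999905369861821, cn v = 0.8000070971729143, dn v = 0.9259576196971396
m = k² = 0.396130513321
D = 1 − m·sn²u·sn²v = 0.8924943913455649
sn(u+v) = (sn u·cn v·dn v + sn v·cn u·dn u)/D = 0.393906929280135/0.8924943913455649 = 0.4413550752809361
cn(u+v) = (cn u·cn v − sn u·sn v·dn u·dn v)/D = -0.8008642641848774/0.8924943913455649 = -0.8973325456728733
dn(u+v) = (dn u·dn v − m·sn u·sn v·cn u·cn v)/D = 0.8573689817633071/0.8924943913455649 = 0.9606435514633305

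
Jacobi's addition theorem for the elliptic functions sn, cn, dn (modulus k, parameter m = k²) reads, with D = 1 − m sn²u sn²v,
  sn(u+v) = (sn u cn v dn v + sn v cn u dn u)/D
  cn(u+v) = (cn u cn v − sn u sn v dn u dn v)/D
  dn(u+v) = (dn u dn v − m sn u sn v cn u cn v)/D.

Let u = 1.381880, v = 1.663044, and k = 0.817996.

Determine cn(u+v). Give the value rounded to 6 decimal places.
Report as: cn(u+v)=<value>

sn u = 0.9243574819864493, cn u = 0.3815275160400245, dn u = 0.6544321603493336
sn v = 0.9768572360592592, cn v = 0.2138923569430774, dn v = 0.6012442329783077
m = k² = 0.669117456016
D = 1 − m·sn²u·sn²v = 0.4544375419495865
cn(u+v) = (cn u·cn v − sn u·sn v·dn u·dn v)/D = -0.27368715159315/0.4544375419495865 = -0.6022547134178272

cn(u+v)=-0.602255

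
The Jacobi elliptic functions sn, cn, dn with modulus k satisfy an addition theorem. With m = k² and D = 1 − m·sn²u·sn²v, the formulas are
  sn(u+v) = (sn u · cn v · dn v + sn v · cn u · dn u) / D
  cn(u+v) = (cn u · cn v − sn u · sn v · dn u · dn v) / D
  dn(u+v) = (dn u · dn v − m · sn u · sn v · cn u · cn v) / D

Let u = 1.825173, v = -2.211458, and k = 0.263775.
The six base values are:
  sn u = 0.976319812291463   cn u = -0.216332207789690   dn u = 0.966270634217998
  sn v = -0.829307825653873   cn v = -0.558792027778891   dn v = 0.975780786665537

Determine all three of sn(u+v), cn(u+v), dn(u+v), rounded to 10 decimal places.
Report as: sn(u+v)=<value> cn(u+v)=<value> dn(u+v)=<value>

m = k² = 0.069577250625
D = 1 − m·sn²u·sn²v = 0.9543875925177224
sn(u+v) = (sn u·cn v·dn v + sn v·cn u·dn u)/D = -0.3589919577356179/0.9543875925177224 = -0.3761490201151704
cn(u+v) = (cn u·cn v − sn u·sn v·dn u·dn v)/D = 0.8842965854468299/0.9543875925177224 = 0.926559180336797
dn(u+v) = (dn u·dn v − m·sn u·sn v·cn u·cn v)/D = 0.949678310204345/0.9543875925177224 = 0.9950656501087215

sn(u+v)=-0.3761490201 cn(u+v)=0.9265591803 dn(u+v)=0.9950656501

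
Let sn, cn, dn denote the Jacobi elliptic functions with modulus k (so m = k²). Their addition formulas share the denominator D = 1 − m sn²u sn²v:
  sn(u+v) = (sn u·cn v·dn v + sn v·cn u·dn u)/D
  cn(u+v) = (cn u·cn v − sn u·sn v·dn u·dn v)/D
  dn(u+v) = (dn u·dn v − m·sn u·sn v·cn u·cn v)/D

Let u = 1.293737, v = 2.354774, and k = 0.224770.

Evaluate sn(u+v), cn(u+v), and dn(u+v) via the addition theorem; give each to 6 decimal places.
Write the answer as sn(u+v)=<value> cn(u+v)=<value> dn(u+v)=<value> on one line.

sn u = 0.9582198868818569, cn u = 0.286032600212146, dn u = 0.9765305167716641
sn v = 0.7335354104208064, cn v = -0.6796512353102723, dn v = 0.9863141770877974
m = k² = 0.0505215529
D = 1 − m·sn²u·sn²v = 0.9750397334764788
sn(u+v) = (sn u·cn v·dn v + sn v·cn u·dn u)/D = -0.4374515744941392/0.9750397334764788 = -0.4486499980205083
cn(u+v) = (cn u·cn v − sn u·sn v·dn u·dn v)/D = -0.8714003682753878/0.9750397334764788 = -0.8937075468385605
dn(u+v) = (dn u·dn v − m·sn u·sn v·cn u·cn v)/D = 0.9700693178685373/0.9750397334764788 = 0.9949023455790672

sn(u+v)=-0.448650 cn(u+v)=-0.893708 dn(u+v)=0.994902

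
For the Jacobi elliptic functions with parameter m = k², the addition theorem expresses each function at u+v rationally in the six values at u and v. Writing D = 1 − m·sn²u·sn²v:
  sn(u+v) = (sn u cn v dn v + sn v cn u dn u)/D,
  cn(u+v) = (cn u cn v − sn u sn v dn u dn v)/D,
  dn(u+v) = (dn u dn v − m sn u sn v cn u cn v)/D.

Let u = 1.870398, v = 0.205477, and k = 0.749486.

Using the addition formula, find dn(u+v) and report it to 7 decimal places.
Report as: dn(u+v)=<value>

dn(u+v)=0.6671077

sn u = 0.9996521506680299, cn u = 0.02637380641436431, dn u = 0.662315228674254
sn v = 0.2032465524426336, cn v = 0.9791275907256336, dn v = 0.9883296187720374
m = k² = 0.561729264196
D = 1 − m·sn²u·sn²v = 0.9768115759189778
dn(u+v) = (dn u·dn v − m·sn u·sn v·cn u·cn v)/D = 0.6516385463581733/0.9768115759189778 = 0.6671077231503078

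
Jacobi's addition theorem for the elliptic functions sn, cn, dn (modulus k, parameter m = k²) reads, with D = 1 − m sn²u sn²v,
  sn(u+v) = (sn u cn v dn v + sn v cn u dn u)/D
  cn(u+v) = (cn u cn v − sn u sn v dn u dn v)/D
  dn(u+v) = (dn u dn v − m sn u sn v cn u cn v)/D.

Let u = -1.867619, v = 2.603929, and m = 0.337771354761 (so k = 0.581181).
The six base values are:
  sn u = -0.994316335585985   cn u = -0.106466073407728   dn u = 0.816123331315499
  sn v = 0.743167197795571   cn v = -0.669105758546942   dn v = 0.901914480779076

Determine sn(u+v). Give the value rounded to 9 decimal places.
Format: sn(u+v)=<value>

m = k² = 0.337771354761
D = 1 − m·sn²u·sn²v = 0.8155642825661925
sn(u+v) = (sn u·cn v·dn v + sn v·cn u·dn u)/D = 0.5354728302834719/0.8155642825661925 = 0.6565672893356657

sn(u+v)=0.656567289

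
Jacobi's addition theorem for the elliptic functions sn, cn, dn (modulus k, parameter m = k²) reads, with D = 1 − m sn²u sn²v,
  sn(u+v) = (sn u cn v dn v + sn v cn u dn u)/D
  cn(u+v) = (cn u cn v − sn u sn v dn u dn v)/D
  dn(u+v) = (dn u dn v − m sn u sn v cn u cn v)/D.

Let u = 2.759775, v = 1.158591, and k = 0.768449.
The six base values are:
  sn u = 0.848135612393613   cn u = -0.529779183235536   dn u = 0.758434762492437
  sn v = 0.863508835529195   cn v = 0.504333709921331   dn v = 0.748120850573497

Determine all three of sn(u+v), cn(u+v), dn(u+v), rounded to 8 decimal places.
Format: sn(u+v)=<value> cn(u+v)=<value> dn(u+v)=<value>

sn(u+v)=-0.03945263 cn(u+v)=-0.99922144 dn(u+v)=0.99954032

m = k² = 0.590513865601
D = 1 − m·sn²u·sn²v = 0.6832663035138326
sn(u+v) = (sn u·cn v·dn v + sn v·cn u·dn u)/D = -0.02695665540331367/0.6832663035138326 = -0.03945263400914654
cn(u+v) = (cn u·cn v − sn u·sn v·dn u·dn v)/D = -0.682734340902026/0.6832663035138326 = -0.9992214417584024
dn(u+v) = (dn u·dn v − m·sn u·sn v·cn u·cn v)/D = 0.6829522223125215/0.6832663035138326 = 0.9995403238829489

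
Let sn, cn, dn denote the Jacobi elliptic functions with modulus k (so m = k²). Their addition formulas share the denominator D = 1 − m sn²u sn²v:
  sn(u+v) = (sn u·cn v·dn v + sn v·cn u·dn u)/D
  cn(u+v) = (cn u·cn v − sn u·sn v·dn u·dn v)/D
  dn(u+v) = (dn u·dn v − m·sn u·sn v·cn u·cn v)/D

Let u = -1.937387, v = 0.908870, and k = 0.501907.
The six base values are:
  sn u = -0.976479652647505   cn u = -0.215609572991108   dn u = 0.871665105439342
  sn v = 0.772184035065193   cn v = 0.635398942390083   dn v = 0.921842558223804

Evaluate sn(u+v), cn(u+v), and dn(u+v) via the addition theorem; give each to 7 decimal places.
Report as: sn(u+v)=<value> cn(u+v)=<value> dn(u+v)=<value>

sn(u+v)=-0.8369567 cn(u+v)=0.5472691 dn(u+v)=0.9074896

m = k² = 0.251910636649
D = 1 − m·sn²u·sn²v = 0.8567764156161169
sn(u+v) = (sn u·cn v·dn v + sn v·cn u·dn u)/D = -0.717084789164566/0.8567764156161169 = -0.8369567323452791
cn(u+v) = (cn u·cn v − sn u·sn v·dn u·dn v)/D = 0.4688872268518423/0.8567764156161169 = 0.5472690637903012
dn(u+v) = (dn u·dn v − m·sn u·sn v·cn u·cn v)/D = 0.7775157284810236/0.8567764156161169 = 0.9074896487689894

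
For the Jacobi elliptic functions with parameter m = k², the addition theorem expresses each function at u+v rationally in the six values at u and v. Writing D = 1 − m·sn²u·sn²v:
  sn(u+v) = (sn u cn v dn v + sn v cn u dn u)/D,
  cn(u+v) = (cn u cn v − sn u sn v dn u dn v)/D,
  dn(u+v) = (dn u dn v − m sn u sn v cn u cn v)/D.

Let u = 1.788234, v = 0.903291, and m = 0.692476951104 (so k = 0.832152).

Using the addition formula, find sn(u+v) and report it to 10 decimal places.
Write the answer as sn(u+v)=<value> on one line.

sn(u+v)=0.9347099198

sn u = 0.988087895970139, cn u = 0.1538905774805713, dn u = 0.569141900238628
sn v = 0.739214906710525, cn v = 0.6734696145313089, dn v = 0.7884185500629753
m = k² = 0.692476951104
D = 1 − m·sn²u·sn²v = 0.6305651058942644
sn(u+v) = (sn u·cn v·dn v + sn v·cn u·dn u)/D = 0.5893954595687348/0.6305651058942644 = 0.9347099198152696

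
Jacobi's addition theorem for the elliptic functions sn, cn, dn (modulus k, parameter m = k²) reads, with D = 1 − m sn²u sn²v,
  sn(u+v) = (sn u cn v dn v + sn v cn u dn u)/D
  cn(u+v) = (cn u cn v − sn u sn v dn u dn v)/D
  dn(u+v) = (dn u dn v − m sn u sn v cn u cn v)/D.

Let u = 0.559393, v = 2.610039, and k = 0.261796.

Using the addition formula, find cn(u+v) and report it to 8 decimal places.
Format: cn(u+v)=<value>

cn(u+v)=-0.99960328

sn u = 0.5290803653119564, cn u = 0.8485717218016204, dn u = 0.9903608780224535
sn v = 0.5525342358753813, cn v = -0.8334902028132115, dn v = 0.9894827007376046
m = k² = 0.068537145616
D = 1 − m·sn²u·sn²v = 0.9941428319017752
cn(u+v) = (cn u·cn v − sn u·sn v·dn u·dn v)/D = -0.9937484403593562/0.9941428319017752 = -0.9996032848301441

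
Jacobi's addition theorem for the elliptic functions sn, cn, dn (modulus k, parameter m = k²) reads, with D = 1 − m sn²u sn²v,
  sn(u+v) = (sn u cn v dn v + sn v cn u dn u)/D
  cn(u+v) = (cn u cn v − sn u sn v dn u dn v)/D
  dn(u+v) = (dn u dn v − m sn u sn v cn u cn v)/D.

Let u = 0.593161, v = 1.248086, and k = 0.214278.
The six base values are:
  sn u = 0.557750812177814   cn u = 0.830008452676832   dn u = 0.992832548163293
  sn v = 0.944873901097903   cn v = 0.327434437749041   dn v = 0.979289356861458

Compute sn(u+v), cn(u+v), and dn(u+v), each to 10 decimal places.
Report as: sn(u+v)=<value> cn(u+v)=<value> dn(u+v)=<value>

m = k² = 0.045915061284
D = 1 − m·sn²u·sn²v = 0.9872478533770195
sn(u+v) = (sn u·cn v·dn v + sn v·cn u·dn u)/D = 0.9574767313115913/0.9872478533770195 = 0.9698443283886697
cn(u+v) = (cn u·cn v − sn u·sn v·dn u·dn v)/D = -0.240617191809737/0.9872478533770195 = -0.2437252114417593
dn(u+v) = (dn u·dn v − m·sn u·sn v·cn u·cn v)/D = 0.9656941310644384/0.9872478533770195 = 0.9781678711796095

sn(u+v)=0.9698443284 cn(u+v)=-0.2437252114 dn(u+v)=0.9781678712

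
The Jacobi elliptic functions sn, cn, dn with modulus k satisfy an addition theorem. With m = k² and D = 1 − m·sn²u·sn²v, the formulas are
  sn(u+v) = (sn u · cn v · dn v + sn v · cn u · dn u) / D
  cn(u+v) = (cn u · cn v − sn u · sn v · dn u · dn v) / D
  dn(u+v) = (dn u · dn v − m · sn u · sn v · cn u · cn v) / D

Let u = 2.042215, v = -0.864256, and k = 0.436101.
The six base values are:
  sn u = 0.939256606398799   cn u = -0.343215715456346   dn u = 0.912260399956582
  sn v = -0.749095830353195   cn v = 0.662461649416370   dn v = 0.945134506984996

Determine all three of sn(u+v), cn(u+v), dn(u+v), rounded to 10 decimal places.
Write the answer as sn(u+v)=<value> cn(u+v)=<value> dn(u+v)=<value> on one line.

sn(u+v)=0.9081259665 cn(u+v)=0.4186970610 dn(u+v)=0.9182355701

m = k² = 0.190184082201
D = 1 − m·sn²u·sn²v = 0.905850625013415
sn(u+v) = (sn u·cn v·dn v + sn v·cn u·dn u)/D = 0.8226264743667594/0.905850625013415 = 0.908125966524091
cn(u+v) = (cn u·cn v − sn u·sn v·dn u·dn v)/D = 0.3792769944356103/0.905850625013415 = 0.4186970610413758
dn(u+v) = (dn u·dn v − m·sn u·sn v·cn u·cn v)/D = 0.8317842651035607/0.905850625013415 = 0.9182355701208933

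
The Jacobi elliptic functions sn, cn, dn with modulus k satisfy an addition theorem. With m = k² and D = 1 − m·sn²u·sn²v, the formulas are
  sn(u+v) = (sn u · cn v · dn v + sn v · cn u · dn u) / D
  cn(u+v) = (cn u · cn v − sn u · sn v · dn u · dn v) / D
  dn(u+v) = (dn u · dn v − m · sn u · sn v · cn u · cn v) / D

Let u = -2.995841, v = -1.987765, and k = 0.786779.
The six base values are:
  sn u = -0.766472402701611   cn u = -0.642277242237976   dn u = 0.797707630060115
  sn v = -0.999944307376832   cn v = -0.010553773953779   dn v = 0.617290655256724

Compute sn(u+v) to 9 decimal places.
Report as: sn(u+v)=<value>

sn(u+v)=0.812904156

m = k² = 0.619021194841
D = 1 − m·sn²u·sn²v = 0.6363779685694255
sn(u+v) = (sn u·cn v·dn v + sn v·cn u·dn u)/D = 0.5173142957117561/0.6363779685694255 = 0.8129041564318702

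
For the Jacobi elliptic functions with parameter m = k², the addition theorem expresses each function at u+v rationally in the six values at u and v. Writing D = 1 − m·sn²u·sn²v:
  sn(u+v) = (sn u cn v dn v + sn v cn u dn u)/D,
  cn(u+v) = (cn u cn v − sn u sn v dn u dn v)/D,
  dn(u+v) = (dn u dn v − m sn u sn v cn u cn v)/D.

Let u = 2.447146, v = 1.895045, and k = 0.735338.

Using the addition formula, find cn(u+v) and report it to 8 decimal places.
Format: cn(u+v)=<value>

sn u = 0.9257544286792001, cn u = -0.3781252937596848, dn u = 0.7325228809557933
sn v = 0.9999946175602673, cn v = -0.00328098315976854, dn v = 0.6777048373349654
m = k² = 0.540721974244
D = 1 − m·sn²u·sn²v = 0.5365947596656068
cn(u+v) = (cn u·cn v − sn u·sn v·dn u·dn v)/D = -0.4583331553016992/0.5365947596656068 = -0.8541513815515486

cn(u+v)=-0.85415138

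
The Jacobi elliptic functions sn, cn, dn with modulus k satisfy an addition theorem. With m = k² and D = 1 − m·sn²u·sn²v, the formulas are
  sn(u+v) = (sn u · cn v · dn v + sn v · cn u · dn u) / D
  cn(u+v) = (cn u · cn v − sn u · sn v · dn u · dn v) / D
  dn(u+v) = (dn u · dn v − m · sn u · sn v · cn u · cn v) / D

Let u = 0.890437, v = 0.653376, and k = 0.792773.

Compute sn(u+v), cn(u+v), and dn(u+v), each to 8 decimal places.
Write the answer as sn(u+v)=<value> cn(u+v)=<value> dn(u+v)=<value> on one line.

sn u = 0.7365926369809576, cn u = 0.6763366670123979, dn u = 0.8117890835711197
sn v = 0.5865505788489024, cn v = 0.8099125992673638, dn v = 0.8853099120055565
m = k² = 0.628489029529
D = 1 − m·sn²u·sn²v = 0.8826823423297861
sn(u+v) = (sn u·cn v·dn v + sn v·cn u·dn u)/D = 0.8501956696435351/0.8826823423297861 = 0.9631955108555764
cn(u+v) = (cn u·cn v − sn u·sn v·dn u·dn v)/D = 0.2372666027492675/0.8826823423297861 = 0.2688018003430507
dn(u+v) = (dn u·dn v − m·sn u·sn v·cn u·cn v)/D = 0.5699436024572485/0.8826823423297861 = 0.6456950310718997

sn(u+v)=0.96319551 cn(u+v)=0.26880180 dn(u+v)=0.64569503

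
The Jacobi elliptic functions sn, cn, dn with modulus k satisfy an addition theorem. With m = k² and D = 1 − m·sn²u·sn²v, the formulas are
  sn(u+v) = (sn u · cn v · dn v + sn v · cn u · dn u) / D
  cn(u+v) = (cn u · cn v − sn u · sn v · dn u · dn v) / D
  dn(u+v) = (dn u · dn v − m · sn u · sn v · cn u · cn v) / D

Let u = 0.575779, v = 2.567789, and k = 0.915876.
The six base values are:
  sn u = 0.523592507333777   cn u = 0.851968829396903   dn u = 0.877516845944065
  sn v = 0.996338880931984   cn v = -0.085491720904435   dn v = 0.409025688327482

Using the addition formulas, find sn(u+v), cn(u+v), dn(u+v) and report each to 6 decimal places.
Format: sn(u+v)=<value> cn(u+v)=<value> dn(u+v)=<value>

m = k² = 0.838828847376
D = 1 − m·sn²u·sn²v = 0.7717165850492706
sn(u+v) = (sn u·cn v·dn v + sn v·cn u·dn u)/D = 0.7265707400562095/0.7717165850492706 = 0.9414994495807307
cn(u+v) = (cn u·cn v − sn u·sn v·dn u·dn v)/D = -0.2600796941982981/0.7717165850492706 = -0.3370145196266492
dn(u+v) = (dn u·dn v − m·sn u·sn v·cn u·cn v)/D = 0.390799835153995/0.7717165850492706 = 0.5064033127252853

sn(u+v)=0.941499 cn(u+v)=-0.337015 dn(u+v)=0.506403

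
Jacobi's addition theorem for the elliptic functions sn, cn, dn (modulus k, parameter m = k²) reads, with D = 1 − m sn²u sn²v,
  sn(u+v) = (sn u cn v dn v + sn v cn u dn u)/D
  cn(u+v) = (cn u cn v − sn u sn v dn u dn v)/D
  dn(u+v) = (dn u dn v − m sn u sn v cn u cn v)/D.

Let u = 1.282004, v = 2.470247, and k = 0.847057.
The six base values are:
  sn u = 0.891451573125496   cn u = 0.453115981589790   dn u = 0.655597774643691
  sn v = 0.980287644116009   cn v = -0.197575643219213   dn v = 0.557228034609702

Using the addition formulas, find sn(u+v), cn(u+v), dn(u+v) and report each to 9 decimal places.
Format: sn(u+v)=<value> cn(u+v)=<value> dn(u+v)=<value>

sn(u+v)=0.427065379 cn(u+v)=-0.904220748 dn(u+v)=0.932275637

m = k² = 0.717505561249
D = 1 − m·sn²u·sn²v = 0.4520665166293587
sn(u+v) = (sn u·cn v·dn v + sn v·cn u·dn u)/D = 0.1930619584514376/0.4520665166293587 = 0.4270653794289429
cn(u+v) = (cn u·cn v − sn u·sn v·dn u·dn v)/D = -0.4087679239572225/0.4520665166293587 = -0.9042207483204602
dn(u+v) = (dn u·dn v − m·sn u·sn v·cn u·cn v)/D = 0.4214505999712442/0.4520665166293587 = 0.9322756374739076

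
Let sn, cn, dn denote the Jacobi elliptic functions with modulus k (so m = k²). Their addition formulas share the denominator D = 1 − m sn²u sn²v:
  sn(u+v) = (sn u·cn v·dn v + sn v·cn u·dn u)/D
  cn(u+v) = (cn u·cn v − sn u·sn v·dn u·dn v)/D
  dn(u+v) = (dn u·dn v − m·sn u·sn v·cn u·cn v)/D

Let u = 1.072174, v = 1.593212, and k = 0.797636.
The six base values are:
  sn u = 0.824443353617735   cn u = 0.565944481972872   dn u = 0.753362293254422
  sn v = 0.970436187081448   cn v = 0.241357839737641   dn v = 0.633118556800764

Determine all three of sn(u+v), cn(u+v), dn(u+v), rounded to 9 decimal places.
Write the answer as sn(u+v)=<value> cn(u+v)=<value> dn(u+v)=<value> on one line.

m = k² = 0.636223188496
D = 1 − m·sn²u·sn²v = 0.5927462407520454
sn(u+v) = (sn u·cn v·dn v + sn v·cn u·dn u)/D = 0.5397380138935399/0.5927462407520454 = 0.9105718042323619
cn(u+v) = (cn u·cn v − sn u·sn v·dn u·dn v)/D = -0.2450122084385565/0.5927462407520454 = -0.4133509275869853
dn(u+v) = (dn u·dn v − m·sn u·sn v·cn u·cn v)/D = 0.4074375984845391/0.5927462407520454 = 0.6873727245703045

sn(u+v)=0.910571804 cn(u+v)=-0.413350928 dn(u+v)=0.687372725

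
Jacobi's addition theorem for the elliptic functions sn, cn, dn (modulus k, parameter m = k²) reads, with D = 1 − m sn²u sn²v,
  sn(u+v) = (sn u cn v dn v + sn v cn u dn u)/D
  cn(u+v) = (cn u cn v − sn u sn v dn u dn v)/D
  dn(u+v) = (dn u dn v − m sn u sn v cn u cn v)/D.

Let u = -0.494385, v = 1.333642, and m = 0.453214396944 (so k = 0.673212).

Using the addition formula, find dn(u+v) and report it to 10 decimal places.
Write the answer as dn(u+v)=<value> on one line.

dn(u+v)=0.8754557429

sn u = -0.4668558292346501, cn u = 0.8843334409088165, dn u = 0.9493260471374476
sn v = 0.9348047892480208, cn v = 0.3551619433427003, dn v = 0.7771448190687066
m = k² = 0.453214396944
D = 1 − m·sn²u·sn²v = 0.913680060658586
dn(u+v) = (dn u·dn v − m·sn u·sn v·cn u·cn v)/D = 0.7998864563049377/0.913680060658586 = 0.8754557429308185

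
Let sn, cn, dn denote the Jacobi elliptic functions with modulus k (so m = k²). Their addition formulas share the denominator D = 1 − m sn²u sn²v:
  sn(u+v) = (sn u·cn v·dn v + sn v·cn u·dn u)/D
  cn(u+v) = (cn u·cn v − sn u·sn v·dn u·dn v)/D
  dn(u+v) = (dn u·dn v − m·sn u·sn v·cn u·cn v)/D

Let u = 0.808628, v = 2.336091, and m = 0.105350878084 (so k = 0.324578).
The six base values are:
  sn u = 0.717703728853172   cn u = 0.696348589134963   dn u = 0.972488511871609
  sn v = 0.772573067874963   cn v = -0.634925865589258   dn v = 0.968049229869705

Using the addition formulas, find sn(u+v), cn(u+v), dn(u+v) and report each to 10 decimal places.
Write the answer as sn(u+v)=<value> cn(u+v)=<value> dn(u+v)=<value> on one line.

sn(u+v)=0.0847970284 cn(u+v)=-0.9963982457 dn(u+v)=0.9996211636

m = k² = 0.105350878084
D = 1 − m·sn²u·sn²v = 0.9676102426947898
sn(u+v) = (sn u·cn v·dn v + sn v·cn u·dn u)/D = 0.08205047326193793/0.9676102426947898 = 0.08479702843308869
cn(u+v) = (cn u·cn v − sn u·sn v·dn u·dn v)/D = -0.9641251483108207/0.9676102426947898 = -0.9963982456673225
dn(u+v) = (dn u·dn v − m·sn u·sn v·cn u·cn v)/D = 0.9672436767129792/0.9676102426947898 = 0.9996211635991061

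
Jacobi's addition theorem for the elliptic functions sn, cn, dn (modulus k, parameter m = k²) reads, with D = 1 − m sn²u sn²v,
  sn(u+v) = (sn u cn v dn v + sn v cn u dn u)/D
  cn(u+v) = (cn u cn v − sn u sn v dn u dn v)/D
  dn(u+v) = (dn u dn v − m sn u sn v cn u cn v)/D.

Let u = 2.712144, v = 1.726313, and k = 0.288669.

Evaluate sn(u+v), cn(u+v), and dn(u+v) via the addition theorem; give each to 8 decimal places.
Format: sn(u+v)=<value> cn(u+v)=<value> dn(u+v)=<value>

sn u = 0.4763693474550643, cn u = -0.8792452699930982, dn u = 0.9904999532863264
sn v = 0.9932760742158085, cn v = -0.1157697732157734, dn v = 0.9580120289793347
m = k² = 0.083329791561
D = 1 − m·sn²u·sn²v = 0.9813435992796151
sn(u+v) = (sn u·cn v·dn v + sn v·cn u·dn u)/D = -0.9178701525140117/0.9813435992796151 = -0.9353198545217006
cn(u+v) = (cn u·cn v − sn u·sn v·dn u·dn v)/D = -0.3472025964346678/0.9813435992796151 = -0.3538032924345177
dn(u+v) = (dn u·dn v − m·sn u·sn v·cn u·cn v)/D = 0.9448974066001263/0.9813435992796151 = 0.9628609258711798

sn(u+v)=-0.93531985 cn(u+v)=-0.35380329 dn(u+v)=0.96286093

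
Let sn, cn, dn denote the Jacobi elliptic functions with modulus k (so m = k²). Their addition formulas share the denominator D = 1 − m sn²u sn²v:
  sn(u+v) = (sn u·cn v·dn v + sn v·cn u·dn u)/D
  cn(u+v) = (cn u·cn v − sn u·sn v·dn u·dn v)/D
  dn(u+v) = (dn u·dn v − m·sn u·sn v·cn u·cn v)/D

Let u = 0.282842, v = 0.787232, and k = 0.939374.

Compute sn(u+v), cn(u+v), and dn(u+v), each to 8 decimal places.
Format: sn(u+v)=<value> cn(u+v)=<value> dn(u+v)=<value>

sn u = 0.2759498770180971, cn u = 0.9611720269409098, dn u = 0.9658182640308419
sn v = 0.6629800104669478, cn v = 0.7486370988144027, dn v = 0.7823920811075512
m = k² = 0.882423511876
D = 1 − m·sn²u·sn²v = 0.9704649065535766
sn(u+v) = (sn u·cn v·dn v + sn v·cn u·dn u)/D = 0.7770874420631759/0.9704649065535766 = 0.8007372928330357
cn(u+v) = (cn u·cn v − sn u·sn v·dn u·dn v)/D = 0.5813236983297278/0.9704649065535766 = 0.5990156824878805
dn(u+v) = (dn u·dn v − m·sn u·sn v·cn u·cn v)/D = 0.639482255902759/0.9704649065535766 = 0.6589442354734494

sn(u+v)=0.80073729 cn(u+v)=0.59901568 dn(u+v)=0.65894424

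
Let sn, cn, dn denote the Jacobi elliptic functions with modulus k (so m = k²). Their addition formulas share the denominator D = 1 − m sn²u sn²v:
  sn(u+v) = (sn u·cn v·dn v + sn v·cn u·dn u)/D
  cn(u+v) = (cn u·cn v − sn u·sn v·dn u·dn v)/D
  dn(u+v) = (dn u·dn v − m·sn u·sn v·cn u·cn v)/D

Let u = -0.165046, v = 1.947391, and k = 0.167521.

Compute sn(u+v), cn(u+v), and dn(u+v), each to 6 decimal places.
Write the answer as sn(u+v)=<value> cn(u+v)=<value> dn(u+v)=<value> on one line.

sn u = -0.1642770770564889, cn u = 0.9864142344642926, dn u = 0.9996212569234232
sn v = 0.9357373438882774, cn v = -0.3526976371524364, dn v = 0.9876374154728837
m = k² = 0.028063285441
D = 1 − m·sn²u·sn²v = 0.9993368674111974
sn(u+v) = (sn u·cn v·dn v + sn v·cn u·dn u)/D = 0.9798988936169067/0.9993368674111974 = 0.9805491276984055
cn(u+v) = (cn u·cn v − sn u·sn v·dn u·dn v)/D = -0.196143653620471/0.9993368674111974 = -0.1962738091796665
dn(u+v) = (dn u·dn v − m·sn u·sn v·cn u·cn v)/D = 0.9857625252576289/0.9993368674111974 = 0.9864166502845701

sn(u+v)=0.980549 cn(u+v)=-0.196274 dn(u+v)=0.986417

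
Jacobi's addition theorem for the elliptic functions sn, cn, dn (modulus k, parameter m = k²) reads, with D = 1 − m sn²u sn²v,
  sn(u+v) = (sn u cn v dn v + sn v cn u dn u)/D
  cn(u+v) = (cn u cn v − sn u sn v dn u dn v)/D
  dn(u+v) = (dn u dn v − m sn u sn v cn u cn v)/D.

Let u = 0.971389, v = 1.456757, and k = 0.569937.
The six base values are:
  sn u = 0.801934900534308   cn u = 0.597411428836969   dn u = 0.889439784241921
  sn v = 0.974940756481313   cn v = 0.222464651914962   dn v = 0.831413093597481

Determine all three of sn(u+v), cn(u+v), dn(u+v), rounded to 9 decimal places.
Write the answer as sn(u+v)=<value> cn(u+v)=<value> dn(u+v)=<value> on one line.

m = k² = 0.324828183969
D = 1 − m·sn²u·sn²v = 0.8014415448076198
sn(u+v) = (sn u·cn v·dn v + sn v·cn u·dn u)/D = 0.6663718741566252/0.8014415448076198 = 0.8314665972508112
cn(u+v) = (cn u·cn v − sn u·sn v·dn u·dn v)/D = -0.4452606821589022/0.8014415448076198 = -0.5555747453368964
dn(u+v) = (dn u·dn v − m·sn u·sn v·cn u·cn v)/D = 0.7057394105750236/0.8014415448076198 = 0.8805875052864039

sn(u+v)=0.831466597 cn(u+v)=-0.555574745 dn(u+v)=0.880587505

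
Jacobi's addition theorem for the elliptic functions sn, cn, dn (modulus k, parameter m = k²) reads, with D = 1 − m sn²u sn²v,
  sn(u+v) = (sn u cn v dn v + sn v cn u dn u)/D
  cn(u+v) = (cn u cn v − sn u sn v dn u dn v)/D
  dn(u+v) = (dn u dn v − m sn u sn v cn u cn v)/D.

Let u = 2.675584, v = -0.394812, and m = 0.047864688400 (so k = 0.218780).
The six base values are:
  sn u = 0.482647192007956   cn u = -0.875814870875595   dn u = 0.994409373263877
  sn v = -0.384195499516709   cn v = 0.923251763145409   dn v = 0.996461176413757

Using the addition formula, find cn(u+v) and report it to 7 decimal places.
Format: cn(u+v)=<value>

cn(u+v)=-0.6258860

m = k² = 0.0478646884
D = 1 − m·sn²u·sn²v = 0.9983541913137292
cn(u+v) = (cn u·cn v − sn u·sn v·dn u·dn v)/D = -0.6248559580899692/0.9983541913137292 = -0.6258860467823793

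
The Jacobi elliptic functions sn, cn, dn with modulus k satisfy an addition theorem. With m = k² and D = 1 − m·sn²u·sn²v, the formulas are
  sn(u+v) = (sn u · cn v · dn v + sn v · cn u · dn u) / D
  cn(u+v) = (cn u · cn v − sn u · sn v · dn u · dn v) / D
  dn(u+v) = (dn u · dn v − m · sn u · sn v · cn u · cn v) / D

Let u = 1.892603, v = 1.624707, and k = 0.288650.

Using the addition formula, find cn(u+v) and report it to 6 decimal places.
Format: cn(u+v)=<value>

sn u = 0.9622798974389194, cn u = -0.2720613882654844, dn u = 0.9606498946171483
sn v = 0.9998245876142298, cn v = -0.01872949550936378, dn v = 0.9574499492105003
m = k² = 0.0833188225
D = 1 − m·sn²u·sn²v = 0.9228752844095987
cn(u+v) = (cn u·cn v − sn u·sn v·dn u·dn v)/D = -0.87982938934236/0.9228752844095987 = -0.9533567581726096

cn(u+v)=-0.953357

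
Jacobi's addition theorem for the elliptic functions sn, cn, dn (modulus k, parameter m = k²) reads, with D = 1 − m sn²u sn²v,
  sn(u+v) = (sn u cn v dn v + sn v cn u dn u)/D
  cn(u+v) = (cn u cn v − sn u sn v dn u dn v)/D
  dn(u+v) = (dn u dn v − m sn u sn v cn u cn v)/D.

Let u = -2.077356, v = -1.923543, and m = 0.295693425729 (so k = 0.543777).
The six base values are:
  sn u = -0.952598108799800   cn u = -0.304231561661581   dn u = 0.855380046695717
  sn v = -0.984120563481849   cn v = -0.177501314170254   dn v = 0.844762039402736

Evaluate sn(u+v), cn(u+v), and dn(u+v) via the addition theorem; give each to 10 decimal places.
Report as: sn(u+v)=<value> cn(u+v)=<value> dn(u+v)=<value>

m = k² = 0.295693425729
D = 1 − m·sn²u·sn²v = 0.7401290632335142
sn(u+v) = (sn u·cn v·dn v + sn v·cn u·dn u)/D = 0.3989398749078397/0.7401290632335142 = 0.5390139297664255
cn(u+v) = (cn u·cn v − sn u·sn v·dn u·dn v)/D = -0.6234083785540875/0.7401290632335142 = -0.8422968499987133
dn(u+v) = (dn u·dn v − m·sn u·sn v·cn u·cn v)/D = 0.7076231535378747/0.7401290632335142 = 0.9560807549515406

sn(u+v)=0.5390139298 cn(u+v)=-0.8422968500 dn(u+v)=0.9560807550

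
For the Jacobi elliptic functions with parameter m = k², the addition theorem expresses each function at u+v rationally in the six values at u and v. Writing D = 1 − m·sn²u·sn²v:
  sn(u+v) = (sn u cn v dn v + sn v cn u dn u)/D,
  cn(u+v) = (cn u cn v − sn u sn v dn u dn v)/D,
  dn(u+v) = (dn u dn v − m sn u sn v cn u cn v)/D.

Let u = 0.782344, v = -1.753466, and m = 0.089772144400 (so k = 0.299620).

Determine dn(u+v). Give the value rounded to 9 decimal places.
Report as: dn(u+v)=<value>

sn u = 0.7004417450963145, cn u = 0.7137095779982427, dn u = 0.9777300817503641
sn v = -0.9903722980315505, cn v = -0.1384294451758932, dn v = 0.9549597547986902
m = k² = 0.0897721444
D = 1 − m·sn²u·sn²v = 0.9568001130549264
dn(u+v) = (dn u·dn v − m·sn u·sn v·cn u·cn v)/D = 0.9275402305781992/0.9568001130549264 = 0.9694190227640081

dn(u+v)=0.969419023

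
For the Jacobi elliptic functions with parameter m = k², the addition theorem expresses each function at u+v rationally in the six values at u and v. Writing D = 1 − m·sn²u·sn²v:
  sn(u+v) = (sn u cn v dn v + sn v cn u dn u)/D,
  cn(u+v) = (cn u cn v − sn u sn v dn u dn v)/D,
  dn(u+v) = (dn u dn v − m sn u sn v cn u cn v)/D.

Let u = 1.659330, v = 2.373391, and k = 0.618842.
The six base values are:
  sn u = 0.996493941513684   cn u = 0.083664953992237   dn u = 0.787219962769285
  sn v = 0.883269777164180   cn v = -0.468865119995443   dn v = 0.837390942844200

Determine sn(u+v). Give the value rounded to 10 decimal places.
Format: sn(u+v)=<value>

m = k² = 0.382965420964
D = 1 − m·sn²u·sn²v = 0.7033149735920613
sn(u+v) = (sn u·cn v·dn v + sn v·cn u·dn u)/D = -0.3330722925239707/0.7033149735920613 = -0.473574863368628

sn(u+v)=-0.4735748634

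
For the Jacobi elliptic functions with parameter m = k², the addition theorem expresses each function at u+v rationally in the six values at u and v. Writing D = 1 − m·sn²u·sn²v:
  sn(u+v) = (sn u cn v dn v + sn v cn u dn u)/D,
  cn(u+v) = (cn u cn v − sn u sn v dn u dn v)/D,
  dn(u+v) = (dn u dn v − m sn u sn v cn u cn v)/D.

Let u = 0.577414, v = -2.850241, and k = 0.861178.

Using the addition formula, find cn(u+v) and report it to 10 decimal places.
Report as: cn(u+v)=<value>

sn u = 0.5272469354448961, cn u = 0.8497121095194334, dn u = 0.8909744408318304
sn v = -0.9278288779475982, cn v = -0.3730061303068636, dn v = 0.6012967179715142
m = k² = 0.741627547684
D = 1 − m·sn²u·sn²v = 0.8225198641473193
cn(u+v) = (cn u·cn v − sn u·sn v·dn u·dn v)/D = -0.05486652924309581/0.8225198641473193 = -0.06670541543695633

cn(u+v)=-0.0667054154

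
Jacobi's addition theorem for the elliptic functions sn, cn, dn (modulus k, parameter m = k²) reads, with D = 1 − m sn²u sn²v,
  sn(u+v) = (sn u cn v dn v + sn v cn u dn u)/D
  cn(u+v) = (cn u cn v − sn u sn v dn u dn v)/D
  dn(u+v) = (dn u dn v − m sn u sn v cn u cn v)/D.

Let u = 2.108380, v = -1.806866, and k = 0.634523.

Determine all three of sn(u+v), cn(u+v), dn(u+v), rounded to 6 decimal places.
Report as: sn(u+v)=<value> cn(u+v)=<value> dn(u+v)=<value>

sn(u+v)=0.295244 cn(u+v)=0.955422 dn(u+v)=0.982295

sn u = 0.9673741700952535, cn u = -0.2533519588093204, dn u = 0.7894451107480152
sn v = -0.9997736792140406, cn v = -0.02127417097845701, dn v = 0.7730218523065687
m = k² = 0.402619437529
D = 1 − m·sn²u·sn²v = 0.6233941082547495
sn(u+v) = (sn u·cn v·dn v + sn v·cn u·dn u)/D = 0.1840533450699982/0.6233941082547495 = 0.2952439598527372
cn(u+v) = (cn u·cn v − sn u·sn v·dn u·dn v)/D = 0.5956043824345809/0.6233941082547495 = 0.9554218985194317
dn(u+v) = (dn u·dn v − m·sn u·sn v·cn u·cn v)/D = 0.6123571062440406/0.6233941082547495 = 0.9822953058674102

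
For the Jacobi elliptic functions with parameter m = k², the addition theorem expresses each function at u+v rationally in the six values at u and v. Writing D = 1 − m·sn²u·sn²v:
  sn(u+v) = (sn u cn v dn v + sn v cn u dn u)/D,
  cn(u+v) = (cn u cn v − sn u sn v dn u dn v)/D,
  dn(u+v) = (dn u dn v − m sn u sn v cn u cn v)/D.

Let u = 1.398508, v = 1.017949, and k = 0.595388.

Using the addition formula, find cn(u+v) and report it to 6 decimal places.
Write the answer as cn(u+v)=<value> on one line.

sn u = 0.9604602020809626, cn u = 0.2784173130726544, dn u = 0.8203606552535003
sn v = 0.8235136290860809, cn v = 0.5672964857193043, dn v = 0.8715480330282184
m = k² = 0.354486870544
D = 1 − m·sn²u·sn²v = 0.7782311804977911
cn(u+v) = (cn u·cn v − sn u·sn v·dn u·dn v)/D = -0.4075726840648861/0.7782311804977911 = -0.5237167236144209

cn(u+v)=-0.523717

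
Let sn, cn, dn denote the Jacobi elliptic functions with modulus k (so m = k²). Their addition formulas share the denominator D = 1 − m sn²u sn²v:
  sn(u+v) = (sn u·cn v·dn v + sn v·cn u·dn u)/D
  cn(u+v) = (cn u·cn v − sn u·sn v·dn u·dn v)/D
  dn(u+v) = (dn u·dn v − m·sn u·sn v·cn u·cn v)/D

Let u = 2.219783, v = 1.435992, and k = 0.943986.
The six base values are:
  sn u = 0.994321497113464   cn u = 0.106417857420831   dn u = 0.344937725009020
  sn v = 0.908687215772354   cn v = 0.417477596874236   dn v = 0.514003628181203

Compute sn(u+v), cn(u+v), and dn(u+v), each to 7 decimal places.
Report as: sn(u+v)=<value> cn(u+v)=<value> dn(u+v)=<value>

sn(u+v)=0.9052944 cn(u+v)=-0.4247847 dn(u+v)=0.5193111

m = k² = 0.891109568196
D = 1 − m·sn²u·sn²v = 0.2725324915297404
sn(u+v) = (sn u·cn v·dn v + sn v·cn u·dn u)/D = 0.2467221444791468/0.2725324915297404 = 0.9052944223064244
cn(u+v) = (cn u·cn v − sn u·sn v·dn u·dn v)/D = -0.1157676222569118/0.2725324915297404 = -0.4247846618474792
dn(u+v) = (dn u·dn v − m·sn u·sn v·cn u·cn v)/D = 0.1415291516074194/0.2725324915297404 = 0.5193111133759068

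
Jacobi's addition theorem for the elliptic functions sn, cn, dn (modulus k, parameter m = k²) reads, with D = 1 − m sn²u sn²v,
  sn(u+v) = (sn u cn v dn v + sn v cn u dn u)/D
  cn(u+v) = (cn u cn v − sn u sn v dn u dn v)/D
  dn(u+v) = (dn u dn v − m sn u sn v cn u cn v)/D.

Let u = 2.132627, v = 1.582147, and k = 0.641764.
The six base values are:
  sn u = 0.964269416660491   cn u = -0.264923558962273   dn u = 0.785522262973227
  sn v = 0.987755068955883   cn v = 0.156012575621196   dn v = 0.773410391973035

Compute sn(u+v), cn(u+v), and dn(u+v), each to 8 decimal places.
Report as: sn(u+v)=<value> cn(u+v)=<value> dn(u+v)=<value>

m = k² = 0.411861031696
D = 1 − m·sn²u·sn²v = 0.6263663156352782
sn(u+v) = (sn u·cn v·dn v + sn v·cn u·dn u)/D = -0.08920470968927667/0.6263663156352782 = -0.1424161987363621
cn(u+v) = (cn u·cn v − sn u·sn v·dn u·dn v)/D = -0.6199816780613479/0.6263663156352782 = -0.9898068631493141
dn(u+v) = (dn u·dn v − m·sn u·sn v·cn u·cn v)/D = 0.6237446475481585/0.6263663156352782 = 0.9958144810445934

sn(u+v)=-0.14241620 cn(u+v)=-0.98980686 dn(u+v)=0.99581448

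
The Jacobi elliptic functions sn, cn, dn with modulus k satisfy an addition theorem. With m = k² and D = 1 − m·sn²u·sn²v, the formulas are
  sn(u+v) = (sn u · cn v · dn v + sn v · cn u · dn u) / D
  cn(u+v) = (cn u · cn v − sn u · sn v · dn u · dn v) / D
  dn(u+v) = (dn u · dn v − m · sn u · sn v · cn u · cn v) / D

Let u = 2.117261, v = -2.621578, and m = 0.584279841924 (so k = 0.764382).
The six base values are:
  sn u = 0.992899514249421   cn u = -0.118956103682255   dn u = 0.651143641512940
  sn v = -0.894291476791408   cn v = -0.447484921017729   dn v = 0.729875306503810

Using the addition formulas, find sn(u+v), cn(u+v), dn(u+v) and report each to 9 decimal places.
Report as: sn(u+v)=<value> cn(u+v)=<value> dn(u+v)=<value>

m = k² = 0.584279841924
D = 1 − m·sn²u·sn²v = 0.5393302630231005
sn(u+v) = (sn u·cn v·dn v + sn v·cn u·dn u)/D = -0.2550195255748369/0.5393302630231005 = -0.472844828223396
cn(u+v) = (cn u·cn v − sn u·sn v·dn u·dn v)/D = 0.4752285494245393/0.5393302630231005 = 0.8811457135016814
dn(u+v) = (dn u·dn v − m·sn u·sn v·cn u·cn v)/D = 0.5028702788839441/0.5393302630231005 = 0.9323976668121908

sn(u+v)=-0.472844828 cn(u+v)=0.881145714 dn(u+v)=0.932397667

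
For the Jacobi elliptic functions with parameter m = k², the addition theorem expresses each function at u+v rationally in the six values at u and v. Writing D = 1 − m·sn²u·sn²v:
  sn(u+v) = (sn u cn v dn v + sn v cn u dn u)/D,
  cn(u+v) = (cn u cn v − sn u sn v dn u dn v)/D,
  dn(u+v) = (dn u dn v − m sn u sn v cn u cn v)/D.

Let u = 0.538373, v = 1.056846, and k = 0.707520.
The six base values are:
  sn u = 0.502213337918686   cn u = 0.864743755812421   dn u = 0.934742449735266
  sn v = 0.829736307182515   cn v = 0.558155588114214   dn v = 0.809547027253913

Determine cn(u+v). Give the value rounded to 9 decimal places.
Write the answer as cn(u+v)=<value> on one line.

m = k² = 0.5005845504
D = 1 − m·sn²u·sn²v = 0.9130771183819305
cn(u+v) = (cn u·cn v − sn u·sn v·dn u·dn v)/D = 0.1673336694071177/0.9130771183819305 = 0.1832634572024439

cn(u+v)=0.183263457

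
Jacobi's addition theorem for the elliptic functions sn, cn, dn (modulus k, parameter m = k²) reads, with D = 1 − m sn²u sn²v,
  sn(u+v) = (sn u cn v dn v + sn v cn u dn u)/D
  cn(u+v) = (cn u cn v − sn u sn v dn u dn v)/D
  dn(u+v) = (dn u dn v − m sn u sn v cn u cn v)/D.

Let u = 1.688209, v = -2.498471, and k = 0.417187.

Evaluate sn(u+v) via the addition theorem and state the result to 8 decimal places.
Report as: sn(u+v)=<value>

sn u = 0.9992908234633085, cn u = -0.03765435090428087, dn u = 0.9089564218096484
sn v = -0.704884738243542, cn v = -0.7093218633253406, dn v = 0.9557842699526357
m = k² = 0.174044992969
D = 1 − m·sn²u·sn²v = 0.9136461813064732
sn(u+v) = (sn u·cn v·dn v + sn v·cn u·dn u)/D = -0.6533523862146533/0.9136461813064732 = -0.7151043802102786

sn(u+v)=-0.71510438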